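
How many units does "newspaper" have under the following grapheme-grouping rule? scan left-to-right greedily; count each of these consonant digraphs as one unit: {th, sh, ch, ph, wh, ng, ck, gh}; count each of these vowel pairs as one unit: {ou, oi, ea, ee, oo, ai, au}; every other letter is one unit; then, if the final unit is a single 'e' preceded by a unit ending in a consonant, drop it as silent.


Word: "newspaper" (9 letters)
Left-to-right scan:
  [1] 'n' (letter)
  [2] 'e' (letter)
  [3] 'w' (letter)
  [4] 's' (letter)
  [5] 'p' (letter)
  [6] 'a' (letter)
  [7] 'p' (letter)
  [8] 'e' (letter)
  [9] 'r' (letter)
Units from scan: 9
Sound units = 9 units


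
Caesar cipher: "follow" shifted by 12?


Word: "follow"
Shift: 12
Each letter → (letter + shift) mod 26:
  'f' (5) + 12 = 17 → 'r'
  'o' (14) + 12 = 0 → 'a'
  'l' (11) + 12 = 23 → 'x'
  'l' (11) + 12 = 23 → 'x'
  'o' (14) + 12 = 0 → 'a'
  'w' (22) + 12 = 8 → 'i'
Result = "raxxai"


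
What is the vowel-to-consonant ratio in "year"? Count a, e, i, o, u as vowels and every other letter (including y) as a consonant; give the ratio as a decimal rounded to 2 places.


Word: "year"
Vowels (a,e,i,o,u): 2
Consonants: 2
Ratio = 2/2
= 1.00


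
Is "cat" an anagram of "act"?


Word 1: "act" → sorted: act
Word 2: "cat" → sorted: act
Same letters? act == act
Anagram = Yes


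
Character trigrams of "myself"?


Word: "myself" (length 6)
Number of trigrams = 6 - 3 + 1 = 4
  Position 0: "mys"
  Position 1: "yse"
  Position 2: "sel"
  Position 3: "elf"
Trigrams = "mys", "yse", "sel", "elf"


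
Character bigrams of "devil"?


Word: "devil" (length 5)
Number of bigrams = 5 - 2 + 1 = 4
  Position 0: "de"
  Position 1: "ev"
  Position 2: "vi"
  Position 3: "il"
Bigrams = "de", "ev", "vi", "il"


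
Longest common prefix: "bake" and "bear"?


Word 1: "bake"
Word 2: "bear"
Comparing from start:
  Pos 0: 'b' == 'b'
  Pos 1: 'a' != 'e' (stop)
LCP = "b" (length 1)


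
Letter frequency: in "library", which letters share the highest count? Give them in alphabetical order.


Word: "library"
Letter counts:
  'a': 1
  'b': 1
  'i': 1
  'l': 1
  'r': 2
  'y': 1
Maximum count = 2
Most frequent = 'r' (2 times each)


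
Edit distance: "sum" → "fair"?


Word 1: "sum" (length 3)
Word 2: "fair" (length 4)
One optimal edit sequence (insert/delete/substitute each cost 1):
  1. insert 'f'  (+1)
  2. substitute 's' -> 'a'  (+1)
  3. substitute 'u' -> 'i'  (+1)
  4. substitute 'm' -> 'r'  (+1)
Total edit operations: 4
Edit distance = 4


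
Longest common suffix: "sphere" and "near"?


Word 1: "sphere"
Word 2: "near"
Comparing from end:
  Pos -1: 'e' != 'r' (stop)
LCS = "" (length 0)


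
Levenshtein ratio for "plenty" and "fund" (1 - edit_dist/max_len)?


Word 1: "plenty" (length 6)
Word 2: "fund" (length 4)
One optimal edit sequence:
  1. delete 'p'  (+1)
  2. substitute 'l' -> 'f'  (+1)
  3. substitute 'e' -> 'u'  (+1)
  4. keep 'n'
  5. delete 't'  (+1)
  6. substitute 'y' -> 'd'  (+1)
Edit distance = 5
Max length = max(6, 4) = 6
Similarity = 1 - 5/6
= 0.1667


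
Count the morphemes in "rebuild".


Word: "rebuild"
Morphemes: re- / build
Each morpheme carries meaning
= 2 morphemes


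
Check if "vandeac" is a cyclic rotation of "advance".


Word: "advance", Candidate: "vandeac"
Method: check if candidate is substring of word+word
"advanceadvance" contains "vandeac"? No
Is rotation = No


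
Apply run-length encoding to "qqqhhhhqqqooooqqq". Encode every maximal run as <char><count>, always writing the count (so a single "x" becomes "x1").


String: "qqqhhhhqqqooooqqq"
Scanning for consecutive runs:
  'q' x 3
  'h' x 4
  'q' x 3
  'o' x 4
  'q' x 3
RLE = "q3h4q3o4q3"


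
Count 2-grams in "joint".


Word: "joint" (length 5)
Number of 2-grams = length - 2 + 1 = 5 - 2 + 1
= 4


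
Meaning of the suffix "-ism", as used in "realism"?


Suffix: -ism
As in: realism -> real + -ism
Meaning = belief / practice


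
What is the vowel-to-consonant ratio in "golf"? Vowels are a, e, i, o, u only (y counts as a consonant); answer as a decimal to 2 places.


Word: "golf"
Vowels (a,e,i,o,u): 1
Consonants: 3
Ratio = 1/3
= 0.33


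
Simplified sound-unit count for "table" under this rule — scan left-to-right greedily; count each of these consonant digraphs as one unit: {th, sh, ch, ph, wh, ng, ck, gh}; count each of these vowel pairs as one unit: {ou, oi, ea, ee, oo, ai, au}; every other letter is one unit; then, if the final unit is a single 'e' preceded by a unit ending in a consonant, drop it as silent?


Word: "table" (5 letters)
Left-to-right scan:
  (1) 't' (letter)
  (2) 'a' (letter)
  (3) 'b' (letter)
  (4) 'l' (letter)
  (5) 'e' (letter)
Units from scan: 5
Final unit is 'e' after a consonant -> drop as silent (-1)
Sound units = 4 units


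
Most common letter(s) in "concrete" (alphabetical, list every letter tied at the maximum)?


Word: "concrete"
Letter counts:
  'c': 2
  'e': 2
  'n': 1
  'o': 1
  'r': 1
  't': 1
Maximum count = 2
Most frequent = 'c', 'e' (2 times each)


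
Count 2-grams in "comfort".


Word: "comfort" (length 7)
Number of 2-grams = length - 2 + 1 = 7 - 2 + 1
= 6


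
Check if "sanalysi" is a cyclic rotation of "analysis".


Word: "analysis", Candidate: "sanalysi"
Method: check if candidate is substring of word+word
"analysisanalysis" contains "sanalysi"? Yes
Is rotation = Yes


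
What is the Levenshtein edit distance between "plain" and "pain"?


Word 1: "plain" (length 5)
Word 2: "pain" (length 4)
One optimal edit sequence (insert/delete/substitute each cost 1):
  1. keep 'p'
  2. delete 'l'  (+1)
  3. keep 'a'
  4. keep 'i'
  5. keep 'n'
Total edit operations: 1
Edit distance = 1


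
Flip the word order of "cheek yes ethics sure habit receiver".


Original: "cheek yes ethics sure habit receiver"
Words (1..n): cheek | yes | ethics | sure | habit | receiver
Reversed (n..1): receiver | habit | sure | ethics | yes | cheek
Result = "receiver habit sure ethics yes cheek"


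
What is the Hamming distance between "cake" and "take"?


Comparing character by character (same length = 4):
  Pos 0: 'c' vs 't' !=
  Pos 1: 'a' vs 'a' =
  Pos 2: 'k' vs 'k' =
  Pos 3: 'e' vs 'e' =
Hamming distance = 1


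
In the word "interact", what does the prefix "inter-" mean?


Prefix: inter-
Example: interact = inter- + act
Meaning = between


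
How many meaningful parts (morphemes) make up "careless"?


Word: "careless"
Morphemes: care / -less
Each morpheme carries meaning
= 2 morphemes


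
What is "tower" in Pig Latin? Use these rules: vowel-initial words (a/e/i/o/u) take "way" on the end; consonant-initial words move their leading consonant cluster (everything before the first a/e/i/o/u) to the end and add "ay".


Word: "tower"
Starts with consonant(s) → move to end, add 'ay'
Consonant cluster: "t"
Pig Latin = "owertay"


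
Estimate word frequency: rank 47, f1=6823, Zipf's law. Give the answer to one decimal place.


Zipf's law: f(r) = f(1) / r
f(1) = 6823
f(47) = 6823 / 47
= 145.2 occurrences


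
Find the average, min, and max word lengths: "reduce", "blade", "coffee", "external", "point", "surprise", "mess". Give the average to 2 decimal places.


Lengths: "reduce"=6, "blade"=5, "coffee"=6, "external"=8, "point"=5, "surprise"=8, "mess"=4
Sum = 42, Count = 7
Average = 42/7 = 6.00
= avg=6.00, min=4, max=8


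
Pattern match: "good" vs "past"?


Pattern of "good": [0, 1, 1, 2]
Pattern of "past": [0, 1, 2, 3]
Patterns do not match
Same pattern = No


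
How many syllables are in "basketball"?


Word: "basketball"
Syllable breakdown: bas | ket | ball
Counting: 3 parts
= 3 syllables


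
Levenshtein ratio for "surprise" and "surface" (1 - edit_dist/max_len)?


Word 1: "surprise" (length 8)
Word 2: "surface" (length 7)
One optimal edit sequence:
  1. keep 's'
  2. keep 'u'
  3. keep 'r'
  4. delete 'p'  (+1)
  5. substitute 'r' -> 'f'  (+1)
  6. substitute 'i' -> 'a'  (+1)
  7. substitute 's' -> 'c'  (+1)
  8. keep 'e'
Edit distance = 4
Max length = max(8, 7) = 8
Similarity = 1 - 4/8
= 0.5000


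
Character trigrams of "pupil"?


Word: "pupil" (length 5)
Number of trigrams = 5 - 3 + 1 = 3
  Position 0: "pup"
  Position 1: "upi"
  Position 2: "pil"
Trigrams = "pup", "upi", "pil"


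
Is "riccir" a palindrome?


Word: "riccir"
Reversed: "riccir"
Forward == Backward? riccir == riccir
Palindrome = Yes


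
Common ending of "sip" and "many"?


Word 1: "sip"
Word 2: "many"
Comparing from end:
  Pos -1: 'p' != 'y' (stop)
LCS = "" (length 0)


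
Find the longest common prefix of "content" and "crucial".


Word 1: "content"
Word 2: "crucial"
Comparing from start:
  Pos 0: 'c' == 'c'
  Pos 1: 'o' != 'r' (stop)
LCP = "c" (length 1)


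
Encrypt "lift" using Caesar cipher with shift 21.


Word: "lift"
Shift: 21
Each letter → (letter + shift) mod 26:
  'l' (11) + 21 = 6 → 'g'
  'i' (8) + 21 = 3 → 'd'
  'f' (5) + 21 = 0 → 'a'
  't' (19) + 21 = 14 → 'o'
Result = "gdao"


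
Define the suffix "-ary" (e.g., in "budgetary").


Suffix: -ary
As in: budgetary -> budget + -ary
Meaning = relating to


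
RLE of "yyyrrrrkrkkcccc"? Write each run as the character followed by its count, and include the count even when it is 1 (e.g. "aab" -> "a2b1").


String: "yyyrrrrkrkkcccc"
Scanning for consecutive runs:
  'y' x 3
  'r' x 4
  'k' x 1
  'r' x 1
  'k' x 2
  'c' x 4
RLE = "y3r4k1r1k2c4"


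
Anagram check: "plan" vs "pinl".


Word 1: "plan" → sorted: alnp
Word 2: "pinl" → sorted: ilnp
Same letters? alnp != ilnp
Anagram = No


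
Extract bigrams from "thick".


Word: "thick" (length 5)
Number of bigrams = 5 - 2 + 1 = 4
  Position 0: "th"
  Position 1: "hi"
  Position 2: "ic"
  Position 3: "ck"
Bigrams = "th", "hi", "ic", "ck"


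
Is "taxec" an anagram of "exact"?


Word 1: "exact" → sorted: acetx
Word 2: "taxec" → sorted: acetx
Same letters? acetx == acetx
Anagram = Yes


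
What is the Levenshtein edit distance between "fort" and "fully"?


Word 1: "fort" (length 4)
Word 2: "fully" (length 5)
One optimal edit sequence (insert/delete/substitute each cost 1):
  1. keep 'f'
  2. insert 'u'  (+1)
  3. substitute 'o' -> 'l'  (+1)
  4. substitute 'r' -> 'l'  (+1)
  5. substitute 't' -> 'y'  (+1)
Total edit operations: 4
Edit distance = 4


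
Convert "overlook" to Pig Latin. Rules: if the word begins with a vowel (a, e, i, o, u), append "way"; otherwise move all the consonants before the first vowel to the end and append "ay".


Word: "overlook"
Starts with vowel → add 'way'
Pig Latin = "overlookway"


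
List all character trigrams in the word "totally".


Word: "totally" (length 7)
Number of trigrams = 7 - 3 + 1 = 5
  Position 0: "tot"
  Position 1: "ota"
  Position 2: "tal"
  Position 3: "all"
  Position 4: "lly"
Trigrams = "tot", "ota", "tal", "all", "lly"


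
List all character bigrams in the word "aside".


Word: "aside" (length 5)
Number of bigrams = 5 - 2 + 1 = 4
  Position 0: "as"
  Position 1: "si"
  Position 2: "id"
  Position 3: "de"
Bigrams = "as", "si", "id", "de"


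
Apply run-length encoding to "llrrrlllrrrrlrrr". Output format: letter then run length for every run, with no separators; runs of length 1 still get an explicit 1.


String: "llrrrlllrrrrlrrr"
Scanning for consecutive runs:
  'l' x 2
  'r' x 3
  'l' x 3
  'r' x 4
  'l' x 1
  'r' x 3
RLE = "l2r3l3r4l1r3"


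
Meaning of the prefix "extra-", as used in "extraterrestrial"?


Prefix: extra-
Example: extraterrestrial (extra- + terrestrial)
Meaning = beyond


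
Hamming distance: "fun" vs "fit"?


Comparing character by character (same length = 3):
  Pos 0: 'f' vs 'f' =
  Pos 1: 'u' vs 'i' !=
  Pos 2: 'n' vs 't' !=
Hamming distance = 2


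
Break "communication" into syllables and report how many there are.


Word: "communication"
Syllable breakdown: com | mu | ni | ca | tion
Counting: 5 parts
= 5 syllables


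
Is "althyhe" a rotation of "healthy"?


Word: "healthy", Candidate: "althyhe"
Method: check if candidate is substring of word+word
"healthyhealthy" contains "althyhe"? Yes
Is rotation = Yes


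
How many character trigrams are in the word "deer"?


Word: "deer" (length 4)
Number of 3-grams = length - 3 + 1 = 4 - 3 + 1
= 2


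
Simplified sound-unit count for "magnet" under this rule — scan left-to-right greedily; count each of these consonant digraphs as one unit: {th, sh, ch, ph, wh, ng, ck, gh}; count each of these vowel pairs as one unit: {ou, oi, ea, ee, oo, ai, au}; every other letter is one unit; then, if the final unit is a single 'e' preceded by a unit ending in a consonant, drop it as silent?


Word: "magnet" (6 letters)
Left-to-right scan:
  [1] 'm' (letter)
  [2] 'a' (letter)
  [3] 'g' (letter)
  [4] 'n' (letter)
  [5] 'e' (letter)
  [6] 't' (letter)
Units from scan: 6
Sound units = 6 units


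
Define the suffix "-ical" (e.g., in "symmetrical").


Suffix: -ical
Example: symmetrical = symmetry + -ical, with a spelling change
Meaning = relating to


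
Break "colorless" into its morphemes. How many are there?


Word: "colorless"
Morphemes: color | -less
Each morpheme carries meaning
= 2 morphemes


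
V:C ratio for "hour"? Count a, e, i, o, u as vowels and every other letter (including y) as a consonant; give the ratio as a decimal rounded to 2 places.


Word: "hour"
Vowels (a,e,i,o,u): 2
Consonants: 2
Ratio = 2/2
= 1.00


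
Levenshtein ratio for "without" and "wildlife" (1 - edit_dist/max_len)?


Word 1: "without" (length 7)
Word 2: "wildlife" (length 8)
One optimal edit sequence:
  1. keep 'w'
  2. keep 'i'
  3. insert 'l'  (+1)
  4. substitute 't' -> 'd'  (+1)
  5. substitute 'h' -> 'l'  (+1)
  6. substitute 'o' -> 'i'  (+1)
  7. substitute 'u' -> 'f'  (+1)
  8. substitute 't' -> 'e'  (+1)
Edit distance = 6
Max length = max(7, 8) = 8
Similarity = 1 - 6/8
= 0.2500


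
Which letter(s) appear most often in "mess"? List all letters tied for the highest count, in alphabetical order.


Word: "mess"
Letter counts:
  'e': 1
  'm': 1
  's': 2
Maximum count = 2
Most frequent = 's' (2 times each)


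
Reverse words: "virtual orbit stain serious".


Original: "virtual orbit stain serious"
Words (1..n): virtual | orbit | stain | serious
Reversed (n..1): serious | stain | orbit | virtual
Result = "serious stain orbit virtual"


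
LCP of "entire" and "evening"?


Word 1: "entire"
Word 2: "evening"
Comparing from start:
  Pos 0: 'e' == 'e'
  Pos 1: 'n' != 'v' (stop)
LCP = "e" (length 1)


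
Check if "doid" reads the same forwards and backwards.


Word: "doid"
Reversed: "diod"
Forward == Backward? doid != diod
Palindrome = No


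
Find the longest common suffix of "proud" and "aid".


Word 1: "proud"
Word 2: "aid"
Comparing from end:
  Pos -1: 'd' == 'd'
  Pos -2: 'u' != 'i' (stop)
LCS = "d" (length 1)


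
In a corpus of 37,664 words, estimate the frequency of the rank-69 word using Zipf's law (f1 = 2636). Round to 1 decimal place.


Zipf's law: f(r) = f(1) / r
f(1) = 2636
f(69) = 2636 / 69
= 38.2 occurrences


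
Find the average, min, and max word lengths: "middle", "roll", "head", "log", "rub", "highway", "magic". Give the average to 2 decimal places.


Lengths: "middle"=6, "roll"=4, "head"=4, "log"=3, "rub"=3, "highway"=7, "magic"=5
Sum = 32, Count = 7
Average = 32/7 = 4.57
= avg=4.57, min=3, max=7


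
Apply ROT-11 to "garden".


Word: "garden"
Shift: 11
Each letter → (letter + shift) mod 26:
  'g' (6) + 11 = 17 → 'r'
  'a' (0) + 11 = 11 → 'l'
  'r' (17) + 11 = 2 → 'c'
  'd' (3) + 11 = 14 → 'o'
  'e' (4) + 11 = 15 → 'p'
  'n' (13) + 11 = 24 → 'y'
Result = "rlcopy"


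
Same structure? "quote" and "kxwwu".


Pattern of "quote": [0, 1, 2, 3, 4]
Pattern of "kxwwu": [0, 1, 2, 2, 3]
Patterns do not match
Same pattern = No


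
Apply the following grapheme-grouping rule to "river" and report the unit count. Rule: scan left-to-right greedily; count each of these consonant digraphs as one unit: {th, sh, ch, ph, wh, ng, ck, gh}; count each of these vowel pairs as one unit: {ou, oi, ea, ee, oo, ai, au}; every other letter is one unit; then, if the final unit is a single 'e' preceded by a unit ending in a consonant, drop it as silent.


Word: "river" (5 letters)
Left-to-right scan:
  1. 'r' (letter)
  2. 'i' (letter)
  3. 'v' (letter)
  4. 'e' (letter)
  5. 'r' (letter)
Units from scan: 5
Sound units = 5 units


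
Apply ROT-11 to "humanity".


Word: "humanity"
Shift: 11
Each letter → (letter + shift) mod 26:
  'h' (7) + 11 = 18 → 's'
  'u' (20) + 11 = 5 → 'f'
  'm' (12) + 11 = 23 → 'x'
  'a' (0) + 11 = 11 → 'l'
  'n' (13) + 11 = 24 → 'y'
  'i' (8) + 11 = 19 → 't'
  't' (19) + 11 = 4 → 'e'
  'y' (24) + 11 = 9 → 'j'
Result = "sfxlytej"


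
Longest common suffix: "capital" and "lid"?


Word 1: "capital"
Word 2: "lid"
Comparing from end:
  Pos -1: 'l' != 'd' (stop)
LCS = "" (length 0)


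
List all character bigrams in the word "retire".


Word: "retire" (length 6)
Number of bigrams = 6 - 2 + 1 = 5
  Position 0: "re"
  Position 1: "et"
  Position 2: "ti"
  Position 3: "ir"
  Position 4: "re"
Bigrams = "re", "et", "ti", "ir", "re"


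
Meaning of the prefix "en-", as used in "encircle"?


Prefix: en-
As in: encircle -> en- + circle
Meaning = cause to / put into


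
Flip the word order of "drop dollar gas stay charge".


Original: "drop dollar gas stay charge"
Words (1..n): drop | dollar | gas | stay | charge
Reversed (n..1): charge | stay | gas | dollar | drop
Result = "charge stay gas dollar drop"


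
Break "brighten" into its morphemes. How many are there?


Word: "brighten"
Morphemes: bright / -en
Each morpheme carries meaning
= 2 morphemes


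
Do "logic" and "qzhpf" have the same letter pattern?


Pattern of "logic": [0, 1, 2, 3, 4]
Pattern of "qzhpf": [0, 1, 2, 3, 4]
Patterns match
Same pattern = Yes


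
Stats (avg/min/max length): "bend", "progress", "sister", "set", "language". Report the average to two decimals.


Lengths: "bend"=4, "progress"=8, "sister"=6, "set"=3, "language"=8
Sum = 29, Count = 5
Average = 29/5 = 5.80
= avg=5.80, min=3, max=8


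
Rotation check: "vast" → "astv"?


Word: "vast", Candidate: "astv"
Method: check if candidate is substring of word+word
"vastvast" contains "astv"? Yes
Is rotation = Yes


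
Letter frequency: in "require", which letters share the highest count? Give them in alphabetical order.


Word: "require"
Letter counts:
  'e': 2
  'i': 1
  'q': 1
  'r': 2
  'u': 1
Maximum count = 2
Most frequent = 'e', 'r' (2 times each)


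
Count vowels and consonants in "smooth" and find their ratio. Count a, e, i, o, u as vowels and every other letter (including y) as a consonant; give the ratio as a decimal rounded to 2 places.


Word: "smooth"
Vowels (a,e,i,o,u): 2
Consonants: 4
Ratio = 2/4
= 0.50


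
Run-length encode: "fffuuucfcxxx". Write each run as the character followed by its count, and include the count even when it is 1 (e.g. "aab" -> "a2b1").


String: "fffuuucfcxxx"
Scanning for consecutive runs:
  'f' x 3
  'u' x 3
  'c' x 1
  'f' x 1
  'c' x 1
  'x' x 3
RLE = "f3u3c1f1c1x3"


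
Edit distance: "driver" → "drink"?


Word 1: "driver" (length 6)
Word 2: "drink" (length 5)
One optimal edit sequence (insert/delete/substitute each cost 1):
  1. keep 'd'
  2. keep 'r'
  3. keep 'i'
  4. delete 'v'  (+1)
  5. substitute 'e' -> 'n'  (+1)
  6. substitute 'r' -> 'k'  (+1)
Total edit operations: 3
Edit distance = 3


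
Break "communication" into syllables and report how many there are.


Word: "communication"
Syllable breakdown: com · mu · ni · ca · tion
Counting: 5 parts
= 5 syllables


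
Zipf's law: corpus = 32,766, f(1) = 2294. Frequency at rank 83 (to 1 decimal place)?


Zipf's law: f(r) = f(1) / r
f(1) = 2294
f(83) = 2294 / 83
= 27.6 occurrences


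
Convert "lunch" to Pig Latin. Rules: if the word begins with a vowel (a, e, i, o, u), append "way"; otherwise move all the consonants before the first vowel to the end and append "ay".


Word: "lunch"
Starts with consonant(s) → move to end, add 'ay'
Consonant cluster: "l"
Pig Latin = "unchlay"


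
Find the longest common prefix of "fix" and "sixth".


Word 1: "fix"
Word 2: "sixth"
Comparing from start:
  Pos 0: 'f' != 's' (stop)
LCP = "" (length 0)


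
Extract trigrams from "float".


Word: "float" (length 5)
Number of trigrams = 5 - 3 + 1 = 3
  Position 0: "flo"
  Position 1: "loa"
  Position 2: "oat"
Trigrams = "flo", "loa", "oat"


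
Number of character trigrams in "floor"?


Word: "floor" (length 5)
Number of 3-grams = length - 3 + 1 = 5 - 3 + 1
= 3


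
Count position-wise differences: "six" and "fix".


Comparing character by character (same length = 3):
  Pos 0: 's' vs 'f' !=
  Pos 1: 'i' vs 'i' =
  Pos 2: 'x' vs 'x' =
Hamming distance = 1


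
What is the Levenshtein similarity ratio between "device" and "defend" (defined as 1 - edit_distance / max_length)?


Word 1: "device" (length 6)
Word 2: "defend" (length 6)
One optimal edit sequence:
  1. keep 'd'
  2. keep 'e'
  3. substitute 'v' -> 'f'  (+1)
  4. substitute 'i' -> 'e'  (+1)
  5. substitute 'c' -> 'n'  (+1)
  6. substitute 'e' -> 'd'  (+1)
Edit distance = 4
Max length = max(6, 6) = 6
Similarity = 1 - 4/6
= 0.3333


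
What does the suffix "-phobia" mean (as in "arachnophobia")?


Suffix: -phobia
As in: arachnophobia -> arachno- + -phobia
Meaning = fear of


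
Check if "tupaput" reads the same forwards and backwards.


Word: "tupaput"
Reversed: "tupaput"
Forward == Backward? tupaput == tupaput
Palindrome = Yes


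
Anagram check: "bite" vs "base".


Word 1: "bite" → sorted: beit
Word 2: "base" → sorted: abes
Same letters? beit != abes
Anagram = No


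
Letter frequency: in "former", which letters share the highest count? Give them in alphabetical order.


Word: "former"
Letter counts:
  'e': 1
  'f': 1
  'm': 1
  'o': 1
  'r': 2
Maximum count = 2
Most frequent = 'r' (2 times each)


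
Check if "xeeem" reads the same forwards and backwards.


Word: "xeeem"
Reversed: "meeex"
Forward == Backward? xeeem != meeex
Palindrome = No


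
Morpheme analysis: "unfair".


Word: "unfair"
Morphemes: un- / fair
Each morpheme carries meaning
= 2 morphemes


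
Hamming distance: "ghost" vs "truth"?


Comparing character by character (same length = 5):
  Pos 0: 'g' vs 't' !=
  Pos 1: 'h' vs 'r' !=
  Pos 2: 'o' vs 'u' !=
  Pos 3: 's' vs 't' !=
  Pos 4: 't' vs 'h' !=
Hamming distance = 5


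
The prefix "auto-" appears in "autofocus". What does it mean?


Prefix: auto-
Example: autofocus (auto- + focus)
Meaning = self


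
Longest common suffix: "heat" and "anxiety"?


Word 1: "heat"
Word 2: "anxiety"
Comparing from end:
  Pos -1: 't' != 'y' (stop)
LCS = "" (length 0)


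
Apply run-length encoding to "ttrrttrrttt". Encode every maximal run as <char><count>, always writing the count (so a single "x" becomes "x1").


String: "ttrrttrrttt"
Scanning for consecutive runs:
  't' x 2
  'r' x 2
  't' x 2
  'r' x 2
  't' x 3
RLE = "t2r2t2r2t3"


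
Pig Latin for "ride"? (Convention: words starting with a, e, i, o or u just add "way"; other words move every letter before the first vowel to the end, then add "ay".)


Word: "ride"
Starts with consonant(s) → move to end, add 'ay'
Consonant cluster: "r"
Pig Latin = "ideray"


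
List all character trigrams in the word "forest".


Word: "forest" (length 6)
Number of trigrams = 6 - 3 + 1 = 4
  Position 0: "for"
  Position 1: "ore"
  Position 2: "res"
  Position 3: "est"
Trigrams = "for", "ore", "res", "est"


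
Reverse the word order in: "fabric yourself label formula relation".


Original: "fabric yourself label formula relation"
Words (1..n): fabric | yourself | label | formula | relation
Reversed (n..1): relation | formula | label | yourself | fabric
Result = "relation formula label yourself fabric"


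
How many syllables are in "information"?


Word: "information"
Syllable breakdown: in · for · ma · tion
Counting: 4 parts
= 4 syllables


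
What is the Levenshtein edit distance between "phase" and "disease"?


Word 1: "phase" (length 5)
Word 2: "disease" (length 7)
One optimal edit sequence (insert/delete/substitute each cost 1):
  1. insert 'd'  (+1)
  2. insert 'i'  (+1)
  3. substitute 'p' -> 's'  (+1)
  4. substitute 'h' -> 'e'  (+1)
  5. keep 'a'
  6. keep 's'
  7. keep 'e'
Total edit operations: 4
Edit distance = 4


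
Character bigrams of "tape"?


Word: "tape" (length 4)
Number of bigrams = 4 - 2 + 1 = 3
  Position 0: "ta"
  Position 1: "ap"
  Position 2: "pe"
Bigrams = "ta", "ap", "pe"


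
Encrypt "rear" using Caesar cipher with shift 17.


Word: "rear"
Shift: 17
Each letter → (letter + shift) mod 26:
  'r' (17) + 17 = 8 → 'i'
  'e' (4) + 17 = 21 → 'v'
  'a' (0) + 17 = 17 → 'r'
  'r' (17) + 17 = 8 → 'i'
Result = "ivri"


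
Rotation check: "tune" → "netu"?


Word: "tune", Candidate: "netu"
Method: check if candidate is substring of word+word
"tunetune" contains "netu"? Yes
Is rotation = Yes


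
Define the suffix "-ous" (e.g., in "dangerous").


Suffix: -ous
Example: dangerous = danger + -ous
Meaning = having quality of


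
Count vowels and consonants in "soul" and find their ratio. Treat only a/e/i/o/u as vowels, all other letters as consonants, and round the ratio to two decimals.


Word: "soul"
Vowels (a,e,i,o,u): 2
Consonants: 2
Ratio = 2/2
= 1.00


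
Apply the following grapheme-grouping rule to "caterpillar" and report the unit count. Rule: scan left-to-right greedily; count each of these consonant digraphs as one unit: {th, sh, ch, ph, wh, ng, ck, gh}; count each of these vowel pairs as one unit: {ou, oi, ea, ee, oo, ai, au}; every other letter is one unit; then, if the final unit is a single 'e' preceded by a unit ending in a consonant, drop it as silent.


Word: "caterpillar" (11 letters)
Left-to-right scan:
  (1) 'c' (letter)
  (2) 'a' (letter)
  (3) 't' (letter)
  (4) 'e' (letter)
  (5) 'r' (letter)
  (6) 'p' (letter)
  (7) 'i' (letter)
  (8) 'l' (letter)
  (9) 'l' (letter)
  (10) 'a' (letter)
  (11) 'r' (letter)
Units from scan: 11
Sound units = 11 units


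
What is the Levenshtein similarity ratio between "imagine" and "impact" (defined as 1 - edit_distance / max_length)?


Word 1: "imagine" (length 7)
Word 2: "impact" (length 6)
One optimal edit sequence:
  1. keep 'i'
  2. keep 'm'
  3. delete 'a'  (+1)
  4. substitute 'g' -> 'p'  (+1)
  5. substitute 'i' -> 'a'  (+1)
  6. substitute 'n' -> 'c'  (+1)
  7. substitute 'e' -> 't'  (+1)
Edit distance = 5
Max length = max(7, 6) = 7
Similarity = 1 - 5/7
= 0.2857


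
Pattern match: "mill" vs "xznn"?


Pattern of "mill": [0, 1, 2, 2]
Pattern of "xznn": [0, 1, 2, 2]
Patterns match
Same pattern = Yes


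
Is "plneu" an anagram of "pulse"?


Word 1: "pulse" → sorted: elpsu
Word 2: "plneu" → sorted: elnpu
Same letters? elpsu != elnpu
Anagram = No


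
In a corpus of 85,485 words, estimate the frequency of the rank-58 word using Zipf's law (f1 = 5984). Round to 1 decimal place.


Zipf's law: f(r) = f(1) / r
f(1) = 5984
f(58) = 5984 / 58
= 103.2 occurrences


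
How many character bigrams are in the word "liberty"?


Word: "liberty" (length 7)
Number of 2-grams = length - 2 + 1 = 7 - 2 + 1
= 6


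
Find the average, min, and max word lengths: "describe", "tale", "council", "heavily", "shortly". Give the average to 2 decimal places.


Lengths: "describe"=8, "tale"=4, "council"=7, "heavily"=7, "shortly"=7
Sum = 33, Count = 5
Average = 33/5 = 6.60
= avg=6.60, min=4, max=8


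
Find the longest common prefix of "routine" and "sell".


Word 1: "routine"
Word 2: "sell"
Comparing from start:
  Pos 0: 'r' != 's' (stop)
LCP = "" (length 0)


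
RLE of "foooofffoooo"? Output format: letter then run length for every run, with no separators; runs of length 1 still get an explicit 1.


String: "foooofffoooo"
Scanning for consecutive runs:
  'f' x 1
  'o' x 4
  'f' x 3
  'o' x 4
RLE = "f1o4f3o4"


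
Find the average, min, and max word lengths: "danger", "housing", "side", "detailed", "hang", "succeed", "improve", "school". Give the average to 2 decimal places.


Lengths: "danger"=6, "housing"=7, "side"=4, "detailed"=8, "hang"=4, "succeed"=7, "improve"=7, "school"=6
Sum = 49, Count = 8
Average = 49/8 = 6.13
= avg=6.13, min=4, max=8


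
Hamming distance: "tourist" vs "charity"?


Comparing character by character (same length = 7):
  Pos 0: 't' vs 'c' !=
  Pos 1: 'o' vs 'h' !=
  Pos 2: 'u' vs 'a' !=
  Pos 3: 'r' vs 'r' =
  Pos 4: 'i' vs 'i' =
  Pos 5: 's' vs 't' !=
  Pos 6: 't' vs 'y' !=
Hamming distance = 5


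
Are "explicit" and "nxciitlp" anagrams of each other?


Word 1: "explicit" → sorted: ceiilptx
Word 2: "nxciitlp" → sorted: ciilnptx
Same letters? ceiilptx != ciilnptx
Anagram = No


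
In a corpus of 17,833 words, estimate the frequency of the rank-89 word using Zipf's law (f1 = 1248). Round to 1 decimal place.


Zipf's law: f(r) = f(1) / r
f(1) = 1248
f(89) = 1248 / 89
= 14.0 occurrences


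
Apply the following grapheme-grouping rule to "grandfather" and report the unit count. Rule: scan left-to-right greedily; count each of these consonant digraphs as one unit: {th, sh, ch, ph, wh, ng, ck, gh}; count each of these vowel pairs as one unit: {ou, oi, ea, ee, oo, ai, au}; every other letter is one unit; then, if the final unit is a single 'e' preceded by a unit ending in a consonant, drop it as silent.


Word: "grandfather" (11 letters)
Left-to-right scan:
  [1] 'g' (letter)
  [2] 'r' (letter)
  [3] 'a' (letter)
  [4] 'n' (letter)
  [5] 'd' (letter)
  [6] 'f' (letter)
  [7] 'a' (letter)
  [8] 'th' (digraph)
  [9] 'e' (letter)
  [10] 'r' (letter)
Units from scan: 10
Sound units = 10 units


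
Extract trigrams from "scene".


Word: "scene" (length 5)
Number of trigrams = 5 - 3 + 1 = 3
  Position 0: "sce"
  Position 1: "cen"
  Position 2: "ene"
Trigrams = "sce", "cen", "ene"


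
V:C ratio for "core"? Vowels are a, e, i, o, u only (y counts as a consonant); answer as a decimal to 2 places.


Word: "core"
Vowels (a,e,i,o,u): 2
Consonants: 2
Ratio = 2/2
= 1.00


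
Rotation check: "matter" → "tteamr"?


Word: "matter", Candidate: "tteamr"
Method: check if candidate is substring of word+word
"mattermatter" contains "tteamr"? No
Is rotation = No


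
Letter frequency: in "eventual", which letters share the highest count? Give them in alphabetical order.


Word: "eventual"
Letter counts:
  'a': 1
  'e': 2
  'l': 1
  'n': 1
  't': 1
  'u': 1
  'v': 1
Maximum count = 2
Most frequent = 'e' (2 times each)


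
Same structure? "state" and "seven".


Pattern of "state": [0, 1, 2, 1, 3]
Pattern of "seven": [0, 1, 2, 1, 3]
Patterns match
Same pattern = Yes


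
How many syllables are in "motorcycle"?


Word: "motorcycle"
Syllable breakdown: mo-tor-cy-cle
Counting: 4 parts
= 4 syllables


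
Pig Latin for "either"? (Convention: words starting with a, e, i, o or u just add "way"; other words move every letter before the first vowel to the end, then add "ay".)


Word: "either"
Starts with vowel → add 'way'
Pig Latin = "eitherway"


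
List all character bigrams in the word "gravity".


Word: "gravity" (length 7)
Number of bigrams = 7 - 2 + 1 = 6
  Position 0: "gr"
  Position 1: "ra"
  Position 2: "av"
  Position 3: "vi"
  Position 4: "it"
  Position 5: "ty"
Bigrams = "gr", "ra", "av", "vi", "it", "ty"


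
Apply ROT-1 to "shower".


Word: "shower"
Shift: 1
Each letter → (letter + shift) mod 26:
  's' (18) + 1 = 19 → 't'
  'h' (7) + 1 = 8 → 'i'
  'o' (14) + 1 = 15 → 'p'
  'w' (22) + 1 = 23 → 'x'
  'e' (4) + 1 = 5 → 'f'
  'r' (17) + 1 = 18 → 's'
Result = "tipxfs"


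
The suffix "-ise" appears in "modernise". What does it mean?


Suffix: -ise
As in: modernise -> modern + -ise
Meaning = to make


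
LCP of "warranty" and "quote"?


Word 1: "warranty"
Word 2: "quote"
Comparing from start:
  Pos 0: 'w' != 'q' (stop)
LCP = "" (length 0)


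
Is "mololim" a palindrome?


Word: "mololim"
Reversed: "milolom"
Forward == Backward? mololim != milolom
Palindrome = No


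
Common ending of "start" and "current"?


Word 1: "start"
Word 2: "current"
Comparing from end:
  Pos -1: 't' == 't'
  Pos -2: 'r' != 'n' (stop)
LCS = "t" (length 1)


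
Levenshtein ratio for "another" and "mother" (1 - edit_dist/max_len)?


Word 1: "another" (length 7)
Word 2: "mother" (length 6)
One optimal edit sequence:
  1. delete 'a'  (+1)
  2. substitute 'n' -> 'm'  (+1)
  3. keep 'o'
  4. keep 't'
  5. keep 'h'
  6. keep 'e'
  7. keep 'r'
Edit distance = 2
Max length = max(7, 6) = 7
Similarity = 1 - 2/7
= 0.7143


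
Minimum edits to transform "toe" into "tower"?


Word 1: "toe" (length 3)
Word 2: "tower" (length 5)
One optimal edit sequence (insert/delete/substitute each cost 1):
  1. keep 't'
  2. keep 'o'
  3. insert 'w'  (+1)
  4. keep 'e'
  5. insert 'r'  (+1)
Total edit operations: 2
Edit distance = 2


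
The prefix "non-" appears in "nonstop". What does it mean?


Prefix: non-
As in: nonstop -> non- + stop
Meaning = not


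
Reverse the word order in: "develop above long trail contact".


Original: "develop above long trail contact"
Words (1..n): develop | above | long | trail | contact
Reversed (n..1): contact | trail | long | above | develop
Result = "contact trail long above develop"


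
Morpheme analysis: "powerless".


Word: "powerless"
Morphemes: power | -less
Each morpheme carries meaning
= 2 morphemes


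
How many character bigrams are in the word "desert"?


Word: "desert" (length 6)
Number of 2-grams = length - 2 + 1 = 6 - 2 + 1
= 5


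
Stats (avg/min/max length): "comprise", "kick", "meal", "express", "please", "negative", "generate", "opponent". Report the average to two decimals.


Lengths: "comprise"=8, "kick"=4, "meal"=4, "express"=7, "please"=6, "negative"=8, "generate"=8, "opponent"=8
Sum = 53, Count = 8
Average = 53/8 = 6.63
= avg=6.63, min=4, max=8


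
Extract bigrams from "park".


Word: "park" (length 4)
Number of bigrams = 4 - 2 + 1 = 3
  Position 0: "pa"
  Position 1: "ar"
  Position 2: "rk"
Bigrams = "pa", "ar", "rk"


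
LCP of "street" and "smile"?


Word 1: "street"
Word 2: "smile"
Comparing from start:
  Pos 0: 's' == 's'
  Pos 1: 't' != 'm' (stop)
LCP = "s" (length 1)


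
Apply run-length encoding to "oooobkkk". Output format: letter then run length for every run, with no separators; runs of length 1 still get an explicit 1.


String: "oooobkkk"
Scanning for consecutive runs:
  'o' x 4
  'b' x 1
  'k' x 3
RLE = "o4b1k3"


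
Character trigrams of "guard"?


Word: "guard" (length 5)
Number of trigrams = 5 - 3 + 1 = 3
  Position 0: "gua"
  Position 1: "uar"
  Position 2: "ard"
Trigrams = "gua", "uar", "ard"


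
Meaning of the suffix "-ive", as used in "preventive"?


Suffix: -ive
Example: preventive (prevent + -ive)
Meaning = tending to


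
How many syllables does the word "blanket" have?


Word: "blanket"
Syllable breakdown: blan | ket
Counting: 2 parts
= 2 syllables


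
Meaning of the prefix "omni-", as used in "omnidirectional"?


Prefix: omni-
Example: omnidirectional = omni- + directional
Meaning = all


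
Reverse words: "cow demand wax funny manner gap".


Original: "cow demand wax funny manner gap"
Words (1..n): cow | demand | wax | funny | manner | gap
Reversed (n..1): gap | manner | funny | wax | demand | cow
Result = "gap manner funny wax demand cow"


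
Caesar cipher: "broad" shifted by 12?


Word: "broad"
Shift: 12
Each letter → (letter + shift) mod 26:
  'b' (1) + 12 = 13 → 'n'
  'r' (17) + 12 = 3 → 'd'
  'o' (14) + 12 = 0 → 'a'
  'a' (0) + 12 = 12 → 'm'
  'd' (3) + 12 = 15 → 'p'
Result = "ndamp"


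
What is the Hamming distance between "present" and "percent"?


Comparing character by character (same length = 7):
  Pos 0: 'p' vs 'p' =
  Pos 1: 'r' vs 'e' !=
  Pos 2: 'e' vs 'r' !=
  Pos 3: 's' vs 'c' !=
  Pos 4: 'e' vs 'e' =
  Pos 5: 'n' vs 'n' =
  Pos 6: 't' vs 't' =
Hamming distance = 3


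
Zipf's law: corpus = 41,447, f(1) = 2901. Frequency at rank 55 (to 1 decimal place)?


Zipf's law: f(r) = f(1) / r
f(1) = 2901
f(55) = 2901 / 55
= 52.7 occurrences


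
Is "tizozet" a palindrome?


Word: "tizozet"
Reversed: "tezozit"
Forward == Backward? tizozet != tezozit
Palindrome = No


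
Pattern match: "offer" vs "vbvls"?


Pattern of "offer": [0, 1, 1, 2, 3]
Pattern of "vbvls": [0, 1, 0, 2, 3]
Patterns do not match
Same pattern = No


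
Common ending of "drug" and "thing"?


Word 1: "drug"
Word 2: "thing"
Comparing from end:
  Pos -1: 'g' == 'g'
  Pos -2: 'u' != 'n' (stop)
LCS = "g" (length 1)


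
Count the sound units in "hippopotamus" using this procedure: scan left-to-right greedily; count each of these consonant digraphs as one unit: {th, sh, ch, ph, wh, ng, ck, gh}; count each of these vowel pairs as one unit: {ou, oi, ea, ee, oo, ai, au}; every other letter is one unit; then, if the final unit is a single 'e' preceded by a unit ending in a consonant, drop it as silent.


Word: "hippopotamus" (12 letters)
Left-to-right scan:
  (1) 'h' (letter)
  (2) 'i' (letter)
  (3) 'p' (letter)
  (4) 'p' (letter)
  (5) 'o' (letter)
  (6) 'p' (letter)
  (7) 'o' (letter)
  (8) 't' (letter)
  (9) 'a' (letter)
  (10) 'm' (letter)
  (11) 'u' (letter)
  (12) 's' (letter)
Units from scan: 12
Sound units = 12 units


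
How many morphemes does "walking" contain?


Word: "walking"
Morphemes: walk | -ing
Each morpheme carries meaning
= 2 morphemes


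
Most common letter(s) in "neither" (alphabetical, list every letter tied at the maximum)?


Word: "neither"
Letter counts:
  'e': 2
  'h': 1
  'i': 1
  'n': 1
  'r': 1
  't': 1
Maximum count = 2
Most frequent = 'e' (2 times each)


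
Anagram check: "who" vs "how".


Word 1: "who" → sorted: how
Word 2: "how" → sorted: how
Same letters? how == how
Anagram = Yes


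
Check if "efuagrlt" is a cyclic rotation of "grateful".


Word: "grateful", Candidate: "efuagrlt"
Method: check if candidate is substring of word+word
"gratefulgrateful" contains "efuagrlt"? No
Is rotation = No


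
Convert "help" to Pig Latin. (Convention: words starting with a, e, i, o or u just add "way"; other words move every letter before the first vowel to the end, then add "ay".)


Word: "help"
Starts with consonant(s) → move to end, add 'ay'
Consonant cluster: "h"
Pig Latin = "elphay"


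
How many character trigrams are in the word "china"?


Word: "china" (length 5)
Number of 3-grams = length - 3 + 1 = 5 - 3 + 1
= 3


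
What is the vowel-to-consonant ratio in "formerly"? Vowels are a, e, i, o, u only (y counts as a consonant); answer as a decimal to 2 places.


Word: "formerly"
Vowels (a,e,i,o,u): 2
Consonants: 6
Ratio = 2/6
= 0.33


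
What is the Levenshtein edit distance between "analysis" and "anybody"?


Word 1: "analysis" (length 8)
Word 2: "anybody" (length 7)
One optimal edit sequence (insert/delete/substitute each cost 1):
  1. keep 'a'
  2. keep 'n'
  3. delete 'a'  (+1)
  4. substitute 'l' -> 'y'  (+1)
  5. substitute 'y' -> 'b'  (+1)
  6. substitute 's' -> 'o'  (+1)
  7. substitute 'i' -> 'd'  (+1)
  8. substitute 's' -> 'y'  (+1)
Total edit operations: 6
Edit distance = 6


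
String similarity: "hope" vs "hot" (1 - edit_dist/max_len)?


Word 1: "hope" (length 4)
Word 2: "hot" (length 3)
One optimal edit sequence:
  1. keep 'h'
  2. keep 'o'
  3. delete 'p'  (+1)
  4. substitute 'e' -> 't'  (+1)
Edit distance = 2
Max length = max(4, 3) = 4
Similarity = 1 - 2/4
= 0.5000
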